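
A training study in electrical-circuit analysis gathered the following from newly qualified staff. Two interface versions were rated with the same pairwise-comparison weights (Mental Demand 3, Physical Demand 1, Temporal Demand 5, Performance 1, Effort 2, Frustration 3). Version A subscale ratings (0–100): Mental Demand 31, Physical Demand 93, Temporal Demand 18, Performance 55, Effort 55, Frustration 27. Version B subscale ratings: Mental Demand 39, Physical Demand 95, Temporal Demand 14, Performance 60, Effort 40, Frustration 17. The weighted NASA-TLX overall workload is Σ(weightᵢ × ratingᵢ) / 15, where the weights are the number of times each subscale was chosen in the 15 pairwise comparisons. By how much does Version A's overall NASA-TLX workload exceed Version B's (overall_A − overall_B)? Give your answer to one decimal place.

Version A weighted sum = 3·31 + 1·93 + 5·18 + 1·55 + 2·55 + 3·27 = 93 + 93 + 90 + 55 + 110 + 81 = 522; overall_A = 522/15 = 34.8000.
Version B weighted sum = 3·39 + 1·95 + 5·14 + 1·60 + 2·40 + 3·17 = 117 + 95 + 70 + 60 + 80 + 51 = 473; overall_B = 473/15 = 31.5333.
Difference = 34.8000 − 31.5333 = 3.2667 ≈ 3.3.

3.3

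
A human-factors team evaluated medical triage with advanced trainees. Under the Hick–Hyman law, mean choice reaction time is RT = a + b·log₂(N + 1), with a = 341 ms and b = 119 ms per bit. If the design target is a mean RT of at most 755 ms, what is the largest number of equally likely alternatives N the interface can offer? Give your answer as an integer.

Set 341 + 119·log₂(N + 1) ≤ 755.
log₂(N + 1) ≤ (755 − 341) / 119 = 3.4790.
N + 1 ≤ 2^3.4790 = 11.1502.
N ≤ 10.1502, so the largest integer N is 10.

10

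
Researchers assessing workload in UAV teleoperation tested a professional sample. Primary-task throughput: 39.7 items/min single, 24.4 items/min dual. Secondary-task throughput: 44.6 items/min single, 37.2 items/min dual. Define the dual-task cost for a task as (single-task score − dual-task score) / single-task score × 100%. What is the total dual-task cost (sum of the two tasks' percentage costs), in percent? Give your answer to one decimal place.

Primary cost = (39.7 − 24.4) / 39.7 × 100% = 38.5390%.
Secondary cost = (44.6 − 37.2) / 44.6 × 100% = 16.5919%.
Total = 38.5390% + 16.5919% = 55.1309% ≈ 55.1%.

55.1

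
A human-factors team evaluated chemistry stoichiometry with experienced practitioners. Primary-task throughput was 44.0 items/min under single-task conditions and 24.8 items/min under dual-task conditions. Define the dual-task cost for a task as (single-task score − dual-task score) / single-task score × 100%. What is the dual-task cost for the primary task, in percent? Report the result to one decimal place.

43.6

Cost = (44.0 − 24.8) / 44.0 × 100%
     = 19.2000 / 44.0 × 100% = 43.6364%.
≈ 43.6%.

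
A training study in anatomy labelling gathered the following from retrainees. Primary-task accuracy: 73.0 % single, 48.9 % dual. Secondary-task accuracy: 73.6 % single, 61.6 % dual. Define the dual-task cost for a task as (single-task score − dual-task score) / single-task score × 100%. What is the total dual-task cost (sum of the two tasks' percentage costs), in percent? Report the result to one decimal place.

49.3

Primary cost = (73.0 − 48.9) / 73.0 × 100% = 33.0137%.
Secondary cost = (73.6 − 61.6) / 73.6 × 100% = 16.3043%.
Total = 33.0137% + 16.3043% = 49.3180% ≈ 49.3%.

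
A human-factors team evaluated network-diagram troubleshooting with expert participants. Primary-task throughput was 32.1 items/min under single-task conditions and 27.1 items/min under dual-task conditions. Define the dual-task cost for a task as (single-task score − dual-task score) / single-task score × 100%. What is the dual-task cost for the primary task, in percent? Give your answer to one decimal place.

Cost = (32.1 − 27.1) / 32.1 × 100%
     = 5.0000 / 32.1 × 100% = 15.5763%.
≈ 15.6%.

15.6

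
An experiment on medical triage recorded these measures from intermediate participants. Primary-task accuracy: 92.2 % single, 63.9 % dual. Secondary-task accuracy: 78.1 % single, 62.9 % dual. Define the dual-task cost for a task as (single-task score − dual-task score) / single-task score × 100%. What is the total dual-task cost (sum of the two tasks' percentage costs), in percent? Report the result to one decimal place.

Primary cost = (92.2 − 63.9) / 92.2 × 100% = 30.6941%.
Secondary cost = (78.1 − 62.9) / 78.1 × 100% = 19.4622%.
Total = 30.6941% + 19.4622% = 50.1563% ≈ 50.2%.

50.2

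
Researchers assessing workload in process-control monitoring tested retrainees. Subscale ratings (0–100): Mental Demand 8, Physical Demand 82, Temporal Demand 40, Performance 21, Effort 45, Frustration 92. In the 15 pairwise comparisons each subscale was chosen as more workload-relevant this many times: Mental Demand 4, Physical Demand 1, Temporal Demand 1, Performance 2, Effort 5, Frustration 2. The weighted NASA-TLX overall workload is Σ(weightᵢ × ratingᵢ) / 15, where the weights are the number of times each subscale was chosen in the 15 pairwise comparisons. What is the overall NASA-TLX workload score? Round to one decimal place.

40.3

The tallies are the weights (they sum to 15).
Weighted sum = 4·8 + 1·82 + 1·40 + 2·21 + 5·45 + 2·92
            = 32 + 82 + 40 + 42 + 225 + 184 = 605.
Overall workload = 605 / 15 = 40.3333 ≈ 40.3.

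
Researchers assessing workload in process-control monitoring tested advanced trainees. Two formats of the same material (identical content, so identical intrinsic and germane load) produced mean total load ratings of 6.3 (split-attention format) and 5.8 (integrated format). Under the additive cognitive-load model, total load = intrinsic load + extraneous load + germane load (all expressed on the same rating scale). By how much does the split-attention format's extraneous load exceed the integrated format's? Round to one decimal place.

Intrinsic and germane load are equal across formats, so the difference in total load equals the difference in extraneous load.
Extraneous-load difference = 6.3 − 5.8 = 0.5.

0.5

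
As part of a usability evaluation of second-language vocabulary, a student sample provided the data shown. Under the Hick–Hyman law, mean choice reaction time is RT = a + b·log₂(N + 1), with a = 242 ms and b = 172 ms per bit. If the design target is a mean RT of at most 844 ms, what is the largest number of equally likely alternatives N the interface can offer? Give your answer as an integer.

10

Set 242 + 172·log₂(N + 1) ≤ 844.
log₂(N + 1) ≤ (844 − 242) / 172 = 3.5000.
N + 1 ≤ 2^3.5000 = 11.3137.
N ≤ 10.3137, so the largest integer N is 10.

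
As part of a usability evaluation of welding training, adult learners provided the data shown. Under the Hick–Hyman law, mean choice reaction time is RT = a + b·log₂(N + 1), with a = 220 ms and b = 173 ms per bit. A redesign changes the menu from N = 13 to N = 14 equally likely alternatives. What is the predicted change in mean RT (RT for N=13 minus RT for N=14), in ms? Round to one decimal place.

-17.2

RT(13) = 220 + 173·log₂(14) = 220 + 173·3.8074 = 878.6802 ms.
RT(14) = 220 + 173·log₂(15) = 220 + 173·3.9069 = 895.8937 ms.
Difference = 878.6802 − 895.8937 = -17.2135 ≈ -17.2 ms.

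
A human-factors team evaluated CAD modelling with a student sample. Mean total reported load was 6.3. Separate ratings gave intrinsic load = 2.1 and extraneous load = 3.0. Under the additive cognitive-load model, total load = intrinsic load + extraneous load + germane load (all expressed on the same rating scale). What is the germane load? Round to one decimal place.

germane load = total − intrinsic − extraneous
             = 6.3 − 2.1 − 3.0 = 1.2.

1.2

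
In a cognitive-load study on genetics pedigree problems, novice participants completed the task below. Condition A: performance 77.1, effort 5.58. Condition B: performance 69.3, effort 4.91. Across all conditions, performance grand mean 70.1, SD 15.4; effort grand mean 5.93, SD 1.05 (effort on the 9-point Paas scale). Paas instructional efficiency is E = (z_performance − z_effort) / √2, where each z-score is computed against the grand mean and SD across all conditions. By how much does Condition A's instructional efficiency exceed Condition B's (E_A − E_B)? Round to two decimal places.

Condition A: z_P = (77.1 − 70.1)/15.4 = 0.4545; z_E = (5.58 − 5.93)/1.05 = -0.3333; E_A = (0.4545 − (-0.3333))/√2 = 0.5571.
Condition B: z_P = (69.3 − 70.1)/15.4 = -0.0519; z_E = (4.91 − 5.93)/1.05 = -0.9714; E_B = (-0.0519 − (-0.9714))/√2 = 0.6502.
E_A − E_B = 0.5571 − 0.6502 = -0.0931 ≈ -0.09.

-0.09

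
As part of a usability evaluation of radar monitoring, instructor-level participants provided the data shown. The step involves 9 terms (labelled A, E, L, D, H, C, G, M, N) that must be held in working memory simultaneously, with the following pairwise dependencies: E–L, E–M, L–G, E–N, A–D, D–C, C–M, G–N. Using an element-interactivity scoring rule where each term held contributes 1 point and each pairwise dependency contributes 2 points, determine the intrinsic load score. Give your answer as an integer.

25

Count of terms held simultaneously: 9.
Count of pairwise dependencies listed: 8.
Element contribution: 9 × 1 = 9.
Interaction contribution: 8 × 2 = 16.
Intrinsic load = 9 + 16 = 25.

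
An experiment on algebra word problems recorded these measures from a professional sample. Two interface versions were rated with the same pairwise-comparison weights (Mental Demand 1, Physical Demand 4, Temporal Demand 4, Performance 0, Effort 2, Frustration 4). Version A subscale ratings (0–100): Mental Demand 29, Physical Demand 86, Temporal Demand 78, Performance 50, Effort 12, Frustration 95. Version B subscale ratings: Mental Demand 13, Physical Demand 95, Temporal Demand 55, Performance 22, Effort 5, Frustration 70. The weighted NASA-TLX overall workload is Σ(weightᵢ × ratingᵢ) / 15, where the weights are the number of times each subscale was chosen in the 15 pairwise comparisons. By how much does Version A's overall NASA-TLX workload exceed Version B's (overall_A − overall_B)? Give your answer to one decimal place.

Version A weighted sum = 1·29 + 4·86 + 4·78 + 0·50 + 2·12 + 4·95 = 29 + 344 + 312 + 0 + 24 + 380 = 1089; overall_A = 1089/15 = 72.6000.
Version B weighted sum = 1·13 + 4·95 + 4·55 + 0·22 + 2·5 + 4·70 = 13 + 380 + 220 + 0 + 10 + 280 = 903; overall_B = 903/15 = 60.2000.
Difference = 72.6000 − 60.2000 = 12.4000 ≈ 12.4.

12.4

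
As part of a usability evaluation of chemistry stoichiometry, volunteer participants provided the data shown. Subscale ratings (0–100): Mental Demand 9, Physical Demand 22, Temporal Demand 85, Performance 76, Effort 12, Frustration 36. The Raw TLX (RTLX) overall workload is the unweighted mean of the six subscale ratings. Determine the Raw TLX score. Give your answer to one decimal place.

Sum of ratings = 9 + 22 + 85 + 76 + 12 + 36 = 240.
RTLX = 240 / 6 = 40.0000 ≈ 40.0.

40.0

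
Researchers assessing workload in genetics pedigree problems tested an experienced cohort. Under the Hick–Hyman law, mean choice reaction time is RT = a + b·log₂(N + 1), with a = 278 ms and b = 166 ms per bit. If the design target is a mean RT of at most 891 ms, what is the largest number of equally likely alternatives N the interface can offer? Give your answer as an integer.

Set 278 + 166·log₂(N + 1) ≤ 891.
log₂(N + 1) ≤ (891 − 278) / 166 = 3.6928.
N + 1 ≤ 2^3.6928 = 12.9313.
N ≤ 11.9313, so the largest integer N is 11.

11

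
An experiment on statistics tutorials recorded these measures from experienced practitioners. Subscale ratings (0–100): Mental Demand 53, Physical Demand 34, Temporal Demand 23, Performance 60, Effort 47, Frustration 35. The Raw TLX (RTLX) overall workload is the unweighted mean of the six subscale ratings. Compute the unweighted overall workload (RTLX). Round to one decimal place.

42.0

Sum of ratings = 53 + 34 + 23 + 60 + 47 + 35 = 252.
RTLX = 252 / 6 = 42.0000 ≈ 42.0.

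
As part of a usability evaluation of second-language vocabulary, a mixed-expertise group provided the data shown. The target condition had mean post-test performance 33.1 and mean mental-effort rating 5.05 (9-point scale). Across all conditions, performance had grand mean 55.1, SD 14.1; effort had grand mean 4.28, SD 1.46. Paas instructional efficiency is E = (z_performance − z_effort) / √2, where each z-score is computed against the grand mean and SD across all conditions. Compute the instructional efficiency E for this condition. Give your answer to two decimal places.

z_performance = (33.1 − 55.1) / 14.1 = -22.0000 / 14.1 = -1.5603.
z_effort = (5.05 − 4.28) / 1.46 = 0.7700 / 1.46 = 0.5274.
z_P − z_E = -1.5603 − 0.5274 = -2.0877.
E = -2.0877 / √2 = -2.0877 / 1.41421 = -1.4762 ≈ -1.48.

-1.48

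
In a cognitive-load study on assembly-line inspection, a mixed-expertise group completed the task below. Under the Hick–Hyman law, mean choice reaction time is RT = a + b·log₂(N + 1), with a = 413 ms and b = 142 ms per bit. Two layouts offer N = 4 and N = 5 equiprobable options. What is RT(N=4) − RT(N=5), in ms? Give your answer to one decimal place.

-37.4

RT(4) = 413 + 142·log₂(5) = 413 + 142·2.3219 = 742.7098 ms.
RT(5) = 413 + 142·log₂(6) = 413 + 142·2.5850 = 780.0700 ms.
Difference = 742.7098 − 780.0700 = -37.3602 ≈ -37.4 ms.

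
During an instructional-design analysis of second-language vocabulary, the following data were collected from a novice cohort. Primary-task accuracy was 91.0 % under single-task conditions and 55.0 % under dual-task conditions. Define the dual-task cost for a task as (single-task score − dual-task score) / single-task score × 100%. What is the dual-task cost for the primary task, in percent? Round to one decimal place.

Cost = (91.0 − 55.0) / 91.0 × 100%
     = 36.0000 / 91.0 × 100% = 39.5604%.
≈ 39.6%.

39.6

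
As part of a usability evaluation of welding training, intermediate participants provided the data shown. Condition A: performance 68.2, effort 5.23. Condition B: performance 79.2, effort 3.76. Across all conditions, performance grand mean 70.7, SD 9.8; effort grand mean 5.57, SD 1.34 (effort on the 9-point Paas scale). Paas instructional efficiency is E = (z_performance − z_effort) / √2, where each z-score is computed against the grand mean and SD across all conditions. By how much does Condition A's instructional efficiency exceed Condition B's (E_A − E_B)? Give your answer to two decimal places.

Condition A: z_P = (68.2 − 70.7)/9.8 = -0.2551; z_E = (5.23 − 5.57)/1.34 = -0.2537; E_A = (-0.2551 − (-0.2537))/√2 = -0.0010.
Condition B: z_P = (79.2 − 70.7)/9.8 = 0.8673; z_E = (3.76 − 5.57)/1.34 = -1.3507; E_B = (0.8673 − (-1.3507))/√2 = 1.5684.
E_A − E_B = -0.0010 − 1.5684 = -1.5694 ≈ -1.57.

-1.57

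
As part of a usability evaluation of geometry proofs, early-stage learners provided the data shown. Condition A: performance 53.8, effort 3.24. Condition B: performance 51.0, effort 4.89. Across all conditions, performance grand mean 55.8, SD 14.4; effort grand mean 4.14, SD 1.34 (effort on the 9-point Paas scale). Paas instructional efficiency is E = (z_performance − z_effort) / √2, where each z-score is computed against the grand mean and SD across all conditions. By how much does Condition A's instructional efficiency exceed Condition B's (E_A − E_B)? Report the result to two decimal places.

1.01

Condition A: z_P = (53.8 − 55.8)/14.4 = -0.1389; z_E = (3.24 − 4.14)/1.34 = -0.6716; E_A = (-0.1389 − (-0.6716))/√2 = 0.3767.
Condition B: z_P = (51.0 − 55.8)/14.4 = -0.3333; z_E = (4.89 − 4.14)/1.34 = 0.5597; E_B = (-0.3333 − 0.5597)/√2 = -0.6314.
E_A − E_B = 0.3767 − (-0.6314) = 1.0081 ≈ 1.01.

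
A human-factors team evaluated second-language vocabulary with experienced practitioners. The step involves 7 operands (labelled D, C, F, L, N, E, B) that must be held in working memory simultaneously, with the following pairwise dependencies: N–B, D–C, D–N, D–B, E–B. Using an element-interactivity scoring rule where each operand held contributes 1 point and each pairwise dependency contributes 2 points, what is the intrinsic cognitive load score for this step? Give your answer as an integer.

Count of operands held simultaneously: 7.
Count of pairwise dependencies listed: 5.
Element contribution: 7 × 1 = 7.
Interaction contribution: 5 × 2 = 10.
Intrinsic load = 7 + 10 = 17.

17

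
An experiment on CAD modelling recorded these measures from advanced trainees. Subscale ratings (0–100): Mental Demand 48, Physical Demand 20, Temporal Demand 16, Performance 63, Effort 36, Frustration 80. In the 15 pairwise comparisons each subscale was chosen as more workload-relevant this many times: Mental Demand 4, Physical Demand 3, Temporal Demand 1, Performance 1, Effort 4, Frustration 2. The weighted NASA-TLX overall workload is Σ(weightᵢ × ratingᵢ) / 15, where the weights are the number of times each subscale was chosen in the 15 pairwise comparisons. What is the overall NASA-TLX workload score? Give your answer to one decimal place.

42.3

The tallies are the weights (they sum to 15).
Weighted sum = 4·48 + 3·20 + 1·16 + 1·63 + 4·36 + 2·80
            = 192 + 60 + 16 + 63 + 144 + 160 = 635.
Overall workload = 635 / 15 = 42.3333 ≈ 42.3.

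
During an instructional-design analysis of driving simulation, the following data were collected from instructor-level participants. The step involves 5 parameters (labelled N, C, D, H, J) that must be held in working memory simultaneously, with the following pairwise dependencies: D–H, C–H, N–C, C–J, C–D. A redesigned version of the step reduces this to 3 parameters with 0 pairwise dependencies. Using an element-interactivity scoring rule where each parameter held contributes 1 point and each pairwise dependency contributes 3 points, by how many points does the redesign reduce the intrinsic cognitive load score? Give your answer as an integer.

17

Original: 5 × 1 + 5 × 3 = 5 + 15 = 20.
Redesigned: 3 × 1 + 0 × 3 = 3 + 0 = 3.
Reduction = 20 − 3 = 17.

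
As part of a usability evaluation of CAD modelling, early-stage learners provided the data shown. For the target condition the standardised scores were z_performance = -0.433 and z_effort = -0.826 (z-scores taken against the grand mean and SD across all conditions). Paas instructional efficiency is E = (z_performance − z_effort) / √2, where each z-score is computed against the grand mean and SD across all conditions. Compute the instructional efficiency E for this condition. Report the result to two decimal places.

z_P − z_E = -0.433 − (-0.826) = 0.3930.
E = 0.3930 / √2 = 0.3930 / 1.41421 = 0.2779 ≈ 0.28.

0.28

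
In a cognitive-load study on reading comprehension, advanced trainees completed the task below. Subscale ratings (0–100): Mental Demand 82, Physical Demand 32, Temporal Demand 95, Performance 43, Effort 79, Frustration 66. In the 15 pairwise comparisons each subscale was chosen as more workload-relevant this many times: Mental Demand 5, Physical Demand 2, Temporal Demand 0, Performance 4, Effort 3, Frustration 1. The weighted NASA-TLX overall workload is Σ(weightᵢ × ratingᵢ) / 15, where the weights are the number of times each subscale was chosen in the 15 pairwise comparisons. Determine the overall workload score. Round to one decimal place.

63.3

The tallies are the weights (they sum to 15).
Weighted sum = 5·82 + 2·32 + 0·95 + 4·43 + 3·79 + 1·66
            = 410 + 64 + 0 + 172 + 237 + 66 = 949.
Overall workload = 949 / 15 = 63.2667 ≈ 63.3.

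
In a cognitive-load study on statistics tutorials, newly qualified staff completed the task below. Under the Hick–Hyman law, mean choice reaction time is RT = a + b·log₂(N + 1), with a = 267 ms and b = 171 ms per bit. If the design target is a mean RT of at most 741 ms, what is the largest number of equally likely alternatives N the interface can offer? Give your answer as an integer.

Set 267 + 171·log₂(N + 1) ≤ 741.
log₂(N + 1) ≤ (741 − 267) / 171 = 2.7719.
N + 1 ≤ 2^2.7719 = 6.8301.
N ≤ 5.8301, so the largest integer N is 5.

5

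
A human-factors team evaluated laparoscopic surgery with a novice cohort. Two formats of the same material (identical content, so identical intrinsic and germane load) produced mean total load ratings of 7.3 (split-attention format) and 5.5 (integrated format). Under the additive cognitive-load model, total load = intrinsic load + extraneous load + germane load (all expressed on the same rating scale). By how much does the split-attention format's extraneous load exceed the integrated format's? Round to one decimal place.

Intrinsic and germane load are equal across formats, so the difference in total load equals the difference in extraneous load.
Extraneous-load difference = 7.3 − 5.5 = 1.8.

1.8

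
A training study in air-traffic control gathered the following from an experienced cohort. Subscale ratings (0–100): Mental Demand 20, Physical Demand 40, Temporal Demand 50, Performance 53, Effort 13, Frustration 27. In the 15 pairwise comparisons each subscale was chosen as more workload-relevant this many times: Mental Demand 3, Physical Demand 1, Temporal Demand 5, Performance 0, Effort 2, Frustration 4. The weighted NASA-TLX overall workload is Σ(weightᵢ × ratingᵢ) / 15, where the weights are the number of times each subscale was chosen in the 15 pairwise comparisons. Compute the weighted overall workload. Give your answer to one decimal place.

32.3

The tallies are the weights (they sum to 15).
Weighted sum = 3·20 + 1·40 + 5·50 + 0·53 + 2·13 + 4·27
            = 60 + 40 + 250 + 0 + 26 + 108 = 484.
Overall workload = 484 / 15 = 32.2667 ≈ 32.3.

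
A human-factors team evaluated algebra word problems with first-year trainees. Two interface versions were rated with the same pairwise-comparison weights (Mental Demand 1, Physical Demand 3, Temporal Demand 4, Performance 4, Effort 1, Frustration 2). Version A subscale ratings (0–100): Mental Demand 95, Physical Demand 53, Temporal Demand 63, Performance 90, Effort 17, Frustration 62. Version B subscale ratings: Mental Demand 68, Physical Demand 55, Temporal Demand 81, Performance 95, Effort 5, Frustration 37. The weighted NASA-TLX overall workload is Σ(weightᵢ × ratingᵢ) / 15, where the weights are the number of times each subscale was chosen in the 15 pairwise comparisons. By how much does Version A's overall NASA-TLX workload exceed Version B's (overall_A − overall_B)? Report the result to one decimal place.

-0.6

Version A weighted sum = 1·95 + 3·53 + 4·63 + 4·90 + 1·17 + 2·62 = 95 + 159 + 252 + 360 + 17 + 124 = 1007; overall_A = 1007/15 = 67.1333.
Version B weighted sum = 1·68 + 3·55 + 4·81 + 4·95 + 1·5 + 2·37 = 68 + 165 + 324 + 380 + 5 + 74 = 1016; overall_B = 1016/15 = 67.7333.
Difference = 67.1333 − 67.7333 = -0.6000 ≈ -0.6.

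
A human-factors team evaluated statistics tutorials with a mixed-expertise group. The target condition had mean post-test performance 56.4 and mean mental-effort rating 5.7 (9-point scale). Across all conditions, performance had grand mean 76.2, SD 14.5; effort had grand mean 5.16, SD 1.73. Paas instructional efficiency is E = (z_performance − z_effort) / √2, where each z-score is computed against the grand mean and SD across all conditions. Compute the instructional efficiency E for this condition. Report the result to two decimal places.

-1.19

z_performance = (56.4 − 76.2) / 14.5 = -19.8000 / 14.5 = -1.3655.
z_effort = (5.7 − 5.16) / 1.73 = 0.5400 / 1.73 = 0.3121.
z_P − z_E = -1.3655 − 0.3121 = -1.6776.
E = -1.6776 / √2 = -1.6776 / 1.41421 = -1.1862 ≈ -1.19.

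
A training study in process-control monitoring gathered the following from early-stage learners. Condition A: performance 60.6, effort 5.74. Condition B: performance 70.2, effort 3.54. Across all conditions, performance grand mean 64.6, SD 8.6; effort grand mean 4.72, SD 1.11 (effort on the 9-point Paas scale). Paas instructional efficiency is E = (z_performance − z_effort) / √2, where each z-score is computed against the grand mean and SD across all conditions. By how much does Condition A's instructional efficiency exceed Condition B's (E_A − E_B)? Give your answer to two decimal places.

-2.19

Condition A: z_P = (60.6 − 64.6)/8.6 = -0.4651; z_E = (5.74 − 4.72)/1.11 = 0.9189; E_A = (-0.4651 − 0.9189)/√2 = -0.9786.
Condition B: z_P = (70.2 − 64.6)/8.6 = 0.6512; z_E = (3.54 − 4.72)/1.11 = -1.0631; E_B = (0.6512 − (-1.0631))/√2 = 1.2122.
E_A − E_B = -0.9786 − 1.2122 = -2.1908 ≈ -2.19.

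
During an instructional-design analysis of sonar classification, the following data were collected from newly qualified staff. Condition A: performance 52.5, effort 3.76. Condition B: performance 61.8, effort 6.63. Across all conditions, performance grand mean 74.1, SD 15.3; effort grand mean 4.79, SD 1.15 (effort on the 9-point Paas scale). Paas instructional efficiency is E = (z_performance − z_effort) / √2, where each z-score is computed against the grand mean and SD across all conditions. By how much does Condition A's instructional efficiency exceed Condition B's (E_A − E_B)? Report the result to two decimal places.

Condition A: z_P = (52.5 − 74.1)/15.3 = -1.4118; z_E = (3.76 − 4.79)/1.15 = -0.8957; E_A = (-1.4118 − (-0.8957))/√2 = -0.3649.
Condition B: z_P = (61.8 − 74.1)/15.3 = -0.8039; z_E = (6.63 − 4.79)/1.15 = 1.6000; E_B = (-0.8039 − 1.6000)/√2 = -1.6998.
E_A − E_B = -0.3649 − (-1.6998) = 1.3349 ≈ 1.33.

1.33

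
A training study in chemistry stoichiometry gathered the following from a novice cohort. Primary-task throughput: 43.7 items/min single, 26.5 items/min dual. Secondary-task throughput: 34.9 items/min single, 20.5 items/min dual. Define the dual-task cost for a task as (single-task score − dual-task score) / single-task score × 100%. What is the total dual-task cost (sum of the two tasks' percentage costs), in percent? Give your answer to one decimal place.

Primary cost = (43.7 − 26.5) / 43.7 × 100% = 39.3593%.
Secondary cost = (34.9 − 20.5) / 34.9 × 100% = 41.2607%.
Total = 39.3593% + 41.2607% = 80.6200% ≈ 80.6%.

80.6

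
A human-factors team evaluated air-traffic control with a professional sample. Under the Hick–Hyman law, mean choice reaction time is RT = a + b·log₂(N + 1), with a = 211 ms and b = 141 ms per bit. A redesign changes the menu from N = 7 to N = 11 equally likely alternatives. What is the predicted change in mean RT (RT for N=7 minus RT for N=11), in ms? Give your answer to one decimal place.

RT(7) = 211 + 141·log₂(8) = 211 + 141·3.0000 = 634.0000 ms.
RT(11) = 211 + 141·log₂(12) = 211 + 141·3.5850 = 716.4850 ms.
Difference = 634.0000 − 716.4850 = -82.4850 ≈ -82.5 ms.

-82.5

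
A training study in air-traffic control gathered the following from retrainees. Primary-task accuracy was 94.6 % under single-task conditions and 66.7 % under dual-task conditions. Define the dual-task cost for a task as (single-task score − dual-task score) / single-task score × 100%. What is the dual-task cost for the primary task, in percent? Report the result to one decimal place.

Cost = (94.6 − 66.7) / 94.6 × 100%
     = 27.9000 / 94.6 × 100% = 29.4926%.
≈ 29.5%.

29.5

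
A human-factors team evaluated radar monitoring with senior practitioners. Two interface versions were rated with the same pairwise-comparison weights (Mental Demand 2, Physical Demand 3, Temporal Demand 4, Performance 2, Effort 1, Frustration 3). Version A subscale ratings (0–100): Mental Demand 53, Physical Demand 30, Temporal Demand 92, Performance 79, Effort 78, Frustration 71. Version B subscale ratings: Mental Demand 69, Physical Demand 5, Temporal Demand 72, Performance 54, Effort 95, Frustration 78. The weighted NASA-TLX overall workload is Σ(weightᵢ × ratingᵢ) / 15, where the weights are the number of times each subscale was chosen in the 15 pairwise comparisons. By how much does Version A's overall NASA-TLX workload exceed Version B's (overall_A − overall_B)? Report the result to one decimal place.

Version A weighted sum = 2·53 + 3·30 + 4·92 + 2·79 + 1·78 + 3·71 = 106 + 90 + 368 + 158 + 78 + 213 = 1013; overall_A = 1013/15 = 67.5333.
Version B weighted sum = 2·69 + 3·5 + 4·72 + 2·54 + 1·95 + 3·78 = 138 + 15 + 288 + 108 + 95 + 234 = 878; overall_B = 878/15 = 58.5333.
Difference = 67.5333 − 58.5333 = 9.0000 ≈ 9.0.

9.0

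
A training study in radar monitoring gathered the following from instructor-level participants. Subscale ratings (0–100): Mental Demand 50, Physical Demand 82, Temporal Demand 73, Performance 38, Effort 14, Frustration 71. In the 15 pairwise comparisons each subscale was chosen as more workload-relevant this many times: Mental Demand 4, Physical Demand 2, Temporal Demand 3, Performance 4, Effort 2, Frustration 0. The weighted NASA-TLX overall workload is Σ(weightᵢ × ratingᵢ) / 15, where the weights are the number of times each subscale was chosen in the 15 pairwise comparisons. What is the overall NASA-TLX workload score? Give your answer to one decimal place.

The tallies are the weights (they sum to 15).
Weighted sum = 4·50 + 2·82 + 3·73 + 4·38 + 2·14 + 0·71
            = 200 + 164 + 219 + 152 + 28 + 0 = 763.
Overall workload = 763 / 15 = 50.8667 ≈ 50.9.

50.9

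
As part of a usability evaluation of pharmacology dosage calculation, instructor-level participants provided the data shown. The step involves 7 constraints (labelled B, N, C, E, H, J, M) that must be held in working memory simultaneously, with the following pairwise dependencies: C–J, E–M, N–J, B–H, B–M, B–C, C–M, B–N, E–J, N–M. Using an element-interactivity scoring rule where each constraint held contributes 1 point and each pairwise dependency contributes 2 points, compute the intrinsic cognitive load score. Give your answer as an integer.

27

Count of constraints held simultaneously: 7.
Count of pairwise dependencies listed: 10.
Element contribution: 7 × 1 = 7.
Interaction contribution: 10 × 2 = 20.
Intrinsic load = 7 + 20 = 27.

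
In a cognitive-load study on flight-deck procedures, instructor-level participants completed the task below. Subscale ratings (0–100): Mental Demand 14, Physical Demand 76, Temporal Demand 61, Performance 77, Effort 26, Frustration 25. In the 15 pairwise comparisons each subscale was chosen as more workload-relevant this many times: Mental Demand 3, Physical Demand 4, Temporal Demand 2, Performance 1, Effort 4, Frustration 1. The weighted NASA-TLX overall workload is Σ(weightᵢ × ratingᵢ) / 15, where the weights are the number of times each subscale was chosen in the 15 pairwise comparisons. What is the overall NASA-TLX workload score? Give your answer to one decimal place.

The tallies are the weights (they sum to 15).
Weighted sum = 3·14 + 4·76 + 2·61 + 1·77 + 4·26 + 1·25
            = 42 + 304 + 122 + 77 + 104 + 25 = 674.
Overall workload = 674 / 15 = 44.9333 ≈ 44.9.

44.9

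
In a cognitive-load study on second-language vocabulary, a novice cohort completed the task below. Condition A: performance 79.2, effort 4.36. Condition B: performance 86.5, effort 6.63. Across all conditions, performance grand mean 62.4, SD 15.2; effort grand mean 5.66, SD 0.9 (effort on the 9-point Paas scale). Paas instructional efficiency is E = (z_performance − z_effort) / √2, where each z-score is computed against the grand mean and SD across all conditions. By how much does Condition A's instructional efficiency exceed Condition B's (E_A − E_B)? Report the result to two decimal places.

1.44

Condition A: z_P = (79.2 − 62.4)/15.2 = 1.1053; z_E = (4.36 − 5.66)/0.9 = -1.4444; E_A = (1.1053 − (-1.4444))/√2 = 1.8029.
Condition B: z_P = (86.5 − 62.4)/15.2 = 1.5855; z_E = (6.63 − 5.66)/0.9 = 1.0778; E_B = (1.5855 − 1.0778)/√2 = 0.3590.
E_A − E_B = 1.8029 − 0.3590 = 1.4439 ≈ 1.44.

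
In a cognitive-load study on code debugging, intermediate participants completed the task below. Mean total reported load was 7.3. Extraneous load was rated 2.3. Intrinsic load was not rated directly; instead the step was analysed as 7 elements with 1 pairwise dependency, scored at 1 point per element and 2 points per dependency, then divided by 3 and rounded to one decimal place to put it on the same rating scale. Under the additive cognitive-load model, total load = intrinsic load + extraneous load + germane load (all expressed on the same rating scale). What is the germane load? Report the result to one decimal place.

Intrinsic (element-interactivity): (7 × 1 + 1 × 2) / 3 = 9 / 3 = 3.0000 → 3.0.
germane load = total − intrinsic − extraneous
             = 7.3 − 3.0 − 2.3 = 2.0.

2.0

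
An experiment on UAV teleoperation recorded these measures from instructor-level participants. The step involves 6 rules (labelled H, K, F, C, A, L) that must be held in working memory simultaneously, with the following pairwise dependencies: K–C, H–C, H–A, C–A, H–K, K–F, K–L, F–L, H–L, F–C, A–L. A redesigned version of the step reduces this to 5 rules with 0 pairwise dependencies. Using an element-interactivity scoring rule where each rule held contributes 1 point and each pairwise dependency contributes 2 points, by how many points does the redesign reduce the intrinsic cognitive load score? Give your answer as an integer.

23

Original: 6 × 1 + 11 × 2 = 6 + 22 = 28.
Redesigned: 5 × 1 + 0 × 2 = 5 + 0 = 5.
Reduction = 28 − 5 = 23.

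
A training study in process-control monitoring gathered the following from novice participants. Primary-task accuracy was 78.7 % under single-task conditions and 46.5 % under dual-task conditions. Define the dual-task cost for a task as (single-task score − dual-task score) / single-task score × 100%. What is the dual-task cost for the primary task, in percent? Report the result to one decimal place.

40.9

Cost = (78.7 − 46.5) / 78.7 × 100%
     = 32.2000 / 78.7 × 100% = 40.9149%.
≈ 40.9%.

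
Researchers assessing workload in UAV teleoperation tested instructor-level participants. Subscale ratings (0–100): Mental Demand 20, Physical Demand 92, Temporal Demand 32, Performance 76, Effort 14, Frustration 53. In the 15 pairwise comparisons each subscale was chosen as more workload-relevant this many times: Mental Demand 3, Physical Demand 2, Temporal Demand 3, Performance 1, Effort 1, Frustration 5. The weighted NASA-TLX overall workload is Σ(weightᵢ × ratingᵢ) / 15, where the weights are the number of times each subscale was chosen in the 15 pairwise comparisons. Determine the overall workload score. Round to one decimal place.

The tallies are the weights (they sum to 15).
Weighted sum = 3·20 + 2·92 + 3·32 + 1·76 + 1·14 + 5·53
            = 60 + 184 + 96 + 76 + 14 + 265 = 695.
Overall workload = 695 / 15 = 46.3333 ≈ 46.3.

46.3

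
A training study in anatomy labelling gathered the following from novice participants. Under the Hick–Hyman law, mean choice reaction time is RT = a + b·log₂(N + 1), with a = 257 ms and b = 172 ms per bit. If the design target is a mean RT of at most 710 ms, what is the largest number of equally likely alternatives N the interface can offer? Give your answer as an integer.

5

Set 257 + 172·log₂(N + 1) ≤ 710.
log₂(N + 1) ≤ (710 − 257) / 172 = 2.6337.
N + 1 ≤ 2^2.6337 = 6.2062.
N ≤ 5.2062, so the largest integer N is 5.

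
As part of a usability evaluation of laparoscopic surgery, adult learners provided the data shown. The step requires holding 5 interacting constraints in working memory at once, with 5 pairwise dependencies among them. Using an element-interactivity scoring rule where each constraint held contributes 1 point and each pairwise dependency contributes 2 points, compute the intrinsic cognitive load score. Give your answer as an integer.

15

Element contribution: 5 × 1 = 5.
Interaction contribution: 5 × 2 = 10.
Intrinsic load = 5 + 10 = 15.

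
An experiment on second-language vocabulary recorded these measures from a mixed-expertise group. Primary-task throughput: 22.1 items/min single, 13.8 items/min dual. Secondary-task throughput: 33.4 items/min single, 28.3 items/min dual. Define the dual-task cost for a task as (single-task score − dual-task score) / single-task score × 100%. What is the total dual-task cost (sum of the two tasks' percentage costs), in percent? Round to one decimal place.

52.8

Primary cost = (22.1 − 13.8) / 22.1 × 100% = 37.5566%.
Secondary cost = (33.4 − 28.3) / 33.4 × 100% = 15.2695%.
Total = 37.5566% + 15.2695% = 52.8261% ≈ 52.8%.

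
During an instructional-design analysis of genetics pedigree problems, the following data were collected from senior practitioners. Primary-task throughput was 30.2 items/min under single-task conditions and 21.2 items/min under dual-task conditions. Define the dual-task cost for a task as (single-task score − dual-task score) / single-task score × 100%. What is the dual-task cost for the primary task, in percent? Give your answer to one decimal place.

29.8

Cost = (30.2 − 21.2) / 30.2 × 100%
     = 9.0000 / 30.2 × 100% = 29.8013%.
≈ 29.8%.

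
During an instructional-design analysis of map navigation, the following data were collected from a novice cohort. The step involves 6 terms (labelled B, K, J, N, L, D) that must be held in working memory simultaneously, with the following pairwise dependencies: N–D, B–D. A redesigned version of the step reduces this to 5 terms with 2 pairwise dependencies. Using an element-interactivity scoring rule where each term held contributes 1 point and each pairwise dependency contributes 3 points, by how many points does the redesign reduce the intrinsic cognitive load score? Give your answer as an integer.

Original: 6 × 1 + 2 × 3 = 6 + 6 = 12.
Redesigned: 5 × 1 + 2 × 3 = 5 + 6 = 11.
Reduction = 12 − 11 = 1.

1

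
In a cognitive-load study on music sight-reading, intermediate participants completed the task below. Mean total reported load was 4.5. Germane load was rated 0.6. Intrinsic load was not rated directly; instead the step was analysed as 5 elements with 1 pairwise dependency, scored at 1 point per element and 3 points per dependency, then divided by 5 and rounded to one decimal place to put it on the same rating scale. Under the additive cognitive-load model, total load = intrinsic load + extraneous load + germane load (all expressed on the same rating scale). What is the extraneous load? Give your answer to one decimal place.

2.3

Intrinsic (element-interactivity): (5 × 1 + 1 × 3) / 5 = 8 / 5 = 1.6000 → 1.6.
extraneous load = total − intrinsic − germane
             = 4.5 − 1.6 − 0.6 = 2.3.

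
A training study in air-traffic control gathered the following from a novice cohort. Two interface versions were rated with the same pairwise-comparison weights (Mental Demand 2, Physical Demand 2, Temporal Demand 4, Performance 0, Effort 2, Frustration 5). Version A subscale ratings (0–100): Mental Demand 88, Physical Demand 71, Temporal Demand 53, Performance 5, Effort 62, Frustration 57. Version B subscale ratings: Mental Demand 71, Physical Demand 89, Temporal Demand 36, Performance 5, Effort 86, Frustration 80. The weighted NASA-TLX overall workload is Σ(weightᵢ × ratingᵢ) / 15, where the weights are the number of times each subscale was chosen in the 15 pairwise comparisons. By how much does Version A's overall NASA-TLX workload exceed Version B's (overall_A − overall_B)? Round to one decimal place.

Version A weighted sum = 2·88 + 2·71 + 4·53 + 0·5 + 2·62 + 5·57 = 176 + 142 + 212 + 0 + 124 + 285 = 939; overall_A = 939/15 = 62.6000.
Version B weighted sum = 2·71 + 2·89 + 4·36 + 0·5 + 2·86 + 5·80 = 142 + 178 + 144 + 0 + 172 + 400 = 1036; overall_B = 1036/15 = 69.0667.
Difference = 62.6000 − 69.0667 = -6.4667 ≈ -6.5.

-6.5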